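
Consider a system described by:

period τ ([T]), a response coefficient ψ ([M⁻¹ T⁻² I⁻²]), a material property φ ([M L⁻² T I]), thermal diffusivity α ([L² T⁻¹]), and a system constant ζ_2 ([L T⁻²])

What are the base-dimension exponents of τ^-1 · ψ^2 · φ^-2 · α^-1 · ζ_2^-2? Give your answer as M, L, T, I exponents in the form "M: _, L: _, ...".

M: -4, L: 0, T: -2, I: -6

Collect each base-dimension exponent across the product:
  M: −(0) + 2·(-1) − 2·(1) − (0) − 2·(0) = -4
  L: −(0) + 2·(0) − 2·(-2) − (2) − 2·(1) = 0
  T: −(1) + 2·(-2) − 2·(1) − (-1) − 2·(-2) = -2
  I: −(0) + 2·(-2) − 2·(1) − (0) − 2·(0) = -6
So the dimensions are [M⁻⁴ T⁻² I⁻⁶].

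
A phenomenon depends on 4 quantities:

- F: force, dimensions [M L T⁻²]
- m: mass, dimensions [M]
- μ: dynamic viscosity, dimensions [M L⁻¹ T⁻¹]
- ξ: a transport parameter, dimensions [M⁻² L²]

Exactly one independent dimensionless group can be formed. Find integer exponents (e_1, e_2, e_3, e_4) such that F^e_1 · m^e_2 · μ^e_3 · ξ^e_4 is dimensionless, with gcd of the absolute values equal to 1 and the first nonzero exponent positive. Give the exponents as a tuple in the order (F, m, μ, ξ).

(2, -4, -4, -3)

M: e_1·(1) + e_2·(1) + e_3·(1) + e_4·(-2) = 0
L: e_1·(1) + e_2·(0) + e_3·(-1) + e_4·(2) = 0
T: e_1·(-2) + e_2·(0) + e_3·(-1) + e_4·(0) = 0
Solving this homogeneous linear system for the smallest-integer solution (first nonzero entry positive) gives (2, -4, -4, -3).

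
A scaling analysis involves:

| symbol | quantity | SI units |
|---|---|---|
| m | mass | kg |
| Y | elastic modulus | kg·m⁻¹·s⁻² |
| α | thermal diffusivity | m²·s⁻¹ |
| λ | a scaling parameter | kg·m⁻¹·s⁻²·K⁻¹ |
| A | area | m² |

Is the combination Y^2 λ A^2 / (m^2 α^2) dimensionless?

no

Sum the exponent of each base dimension across the product:
  M: −2·[m]_M + 2·[Y]_M − 2·[α]_M + [λ]_M + 2·[A]_M = −2·(1) + 2·(1) − 2·(0) + (1) + 2·(0) = 1
  L: −2·[m]_L + 2·[Y]_L − 2·[α]_L + [λ]_L + 2·[A]_L = −2·(0) + 2·(-1) − 2·(2) + (-1) + 2·(2) = -3
  T: −2·[m]_T + 2·[Y]_T − 2·[α]_T + [λ]_T + 2·[A]_T = −2·(0) + 2·(-2) − 2·(-1) + (-2) + 2·(0) = -4
  Θ: −2·[m]_Θ + 2·[Y]_Θ − 2·[α]_Θ + [λ]_Θ + 2·[A]_Θ = −2·(0) + 2·(0) − 2·(0) + (-1) + 2·(0) = -1
Net dimensions [M L⁻³ T⁻⁴ Θ⁻¹] ≠ [1] — not dimensionless.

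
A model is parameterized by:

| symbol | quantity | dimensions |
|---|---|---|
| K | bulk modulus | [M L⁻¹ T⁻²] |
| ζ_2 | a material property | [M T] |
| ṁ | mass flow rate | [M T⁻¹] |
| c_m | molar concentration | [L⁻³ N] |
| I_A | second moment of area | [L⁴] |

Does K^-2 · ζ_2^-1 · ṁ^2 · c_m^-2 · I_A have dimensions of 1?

no

Sum the exponent of each base dimension across the product:
  M: −2·[K]_M − [ζ_2]_M + 2·[ṁ]_M − 2·[c_m]_M + [I_A]_M = −2·(1) − (1) + 2·(1) − 2·(0) + (0) = -1
  L: −2·[K]_L − [ζ_2]_L + 2·[ṁ]_L − 2·[c_m]_L + [I_A]_L = −2·(-1) − (0) + 2·(0) − 2·(-3) + (4) = 12
  T: −2·[K]_T − [ζ_2]_T + 2·[ṁ]_T − 2·[c_m]_T + [I_A]_T = −2·(-2) − (1) + 2·(-1) − 2·(0) + (0) = 1
  N: −2·[K]_N − [ζ_2]_N + 2·[ṁ]_N − 2·[c_m]_N + [I_A]_N = −2·(0) − (0) + 2·(0) − 2·(1) + (0) = -2
Net dimensions [M⁻¹ L¹² T N⁻²] ≠ [1] — not dimensionless.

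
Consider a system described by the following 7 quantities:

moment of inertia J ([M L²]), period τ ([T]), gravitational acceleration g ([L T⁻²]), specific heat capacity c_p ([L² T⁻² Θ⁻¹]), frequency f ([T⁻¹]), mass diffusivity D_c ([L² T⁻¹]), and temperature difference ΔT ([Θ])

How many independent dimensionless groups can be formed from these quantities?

3

There are 7 variables and 4 base dimensions (M, L, T, Θ).
The dimension matrix has rank 4.
Independent dimensionless groups: 7 − 4 = 3.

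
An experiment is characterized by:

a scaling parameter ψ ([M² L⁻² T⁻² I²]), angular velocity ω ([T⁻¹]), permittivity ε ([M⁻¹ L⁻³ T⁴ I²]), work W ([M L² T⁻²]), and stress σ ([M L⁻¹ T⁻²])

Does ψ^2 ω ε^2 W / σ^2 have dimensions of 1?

no

Sum the exponent of each base dimension across the product:
  M: 2·[ψ]_M + [ω]_M + 2·[ε]_M + [W]_M − 2·[σ]_M = 2·(2) + (0) + 2·(-1) + (1) − 2·(1) = 1
  L: 2·[ψ]_L + [ω]_L + 2·[ε]_L + [W]_L − 2·[σ]_L = 2·(-2) + (0) + 2·(-3) + (2) − 2·(-1) = -6
  T: 2·[ψ]_T + [ω]_T + 2·[ε]_T + [W]_T − 2·[σ]_T = 2·(-2) + (-1) + 2·(4) + (-2) − 2·(-2) = 5
  I: 2·[ψ]_I + [ω]_I + 2·[ε]_I + [W]_I − 2·[σ]_I = 2·(2) + (0) + 2·(2) + (0) − 2·(0) = 8
Net dimensions [M L⁻⁶ T⁵ I⁸] ≠ [1] — not dimensionless.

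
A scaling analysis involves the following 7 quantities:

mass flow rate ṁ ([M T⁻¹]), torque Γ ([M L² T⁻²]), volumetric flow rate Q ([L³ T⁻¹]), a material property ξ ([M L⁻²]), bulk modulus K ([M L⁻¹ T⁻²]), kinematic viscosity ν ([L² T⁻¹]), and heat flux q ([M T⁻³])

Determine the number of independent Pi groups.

4

There are 7 variables and 3 base dimensions (M, L, T).
The dimension matrix has rank 3.
Independent dimensionless groups: 7 − 3 = 4.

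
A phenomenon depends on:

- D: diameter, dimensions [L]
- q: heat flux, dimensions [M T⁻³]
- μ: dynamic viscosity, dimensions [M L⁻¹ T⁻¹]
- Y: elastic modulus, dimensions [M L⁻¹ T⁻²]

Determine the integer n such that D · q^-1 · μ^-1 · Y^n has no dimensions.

2

Balance the M exponent: (1)·n from Y, plus (0) − (1) − (1) = -2 from the rest, must sum to zero.
n − 2 = 0, so n = 2.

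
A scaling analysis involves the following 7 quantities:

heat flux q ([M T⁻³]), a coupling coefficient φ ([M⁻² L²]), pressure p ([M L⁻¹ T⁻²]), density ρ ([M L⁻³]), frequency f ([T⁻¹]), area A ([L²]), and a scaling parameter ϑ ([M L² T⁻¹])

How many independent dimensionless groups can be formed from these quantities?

4

There are 7 variables and 3 base dimensions (M, L, T).
The dimension matrix has rank 3.
Independent dimensionless groups: 7 − 3 = 4.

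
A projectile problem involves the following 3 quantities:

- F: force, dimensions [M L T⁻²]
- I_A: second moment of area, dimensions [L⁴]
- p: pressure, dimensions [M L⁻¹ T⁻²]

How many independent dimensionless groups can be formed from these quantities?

1

There are 3 variables and 3 base dimensions (M, L, T).
The dimension matrix has rank 2 (less than 3: the dimension vectors are linearly dependent).
Independent dimensionless groups: 3 − 2 = 1.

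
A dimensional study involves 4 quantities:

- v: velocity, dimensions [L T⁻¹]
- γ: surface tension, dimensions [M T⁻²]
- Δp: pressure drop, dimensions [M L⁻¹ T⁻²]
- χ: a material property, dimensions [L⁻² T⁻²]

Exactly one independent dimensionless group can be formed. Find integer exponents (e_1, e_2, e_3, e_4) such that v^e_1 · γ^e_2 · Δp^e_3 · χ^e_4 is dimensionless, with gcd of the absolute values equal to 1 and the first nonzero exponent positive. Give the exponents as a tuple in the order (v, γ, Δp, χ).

(2, -4, 4, -1)

M: e_1·(0) + e_2·(1) + e_3·(1) + e_4·(0) = 0
L: e_1·(1) + e_2·(0) + e_3·(-1) + e_4·(-2) = 0
T: e_1·(-1) + e_2·(-2) + e_3·(-2) + e_4·(-2) = 0
Solving this homogeneous linear system for the smallest-integer solution (first nonzero entry positive) gives (2, -4, 4, -1).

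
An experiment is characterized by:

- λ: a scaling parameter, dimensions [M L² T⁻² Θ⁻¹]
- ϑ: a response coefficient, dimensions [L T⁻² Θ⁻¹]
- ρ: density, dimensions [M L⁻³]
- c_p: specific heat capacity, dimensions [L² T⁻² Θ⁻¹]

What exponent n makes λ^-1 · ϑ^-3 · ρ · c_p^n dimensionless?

Balance the L exponent: (2)·n from c_p, plus −(2) − 3·(1) + (-3) = -8 from the rest, must sum to zero.
2n − 8 = 0, so n = 4.

4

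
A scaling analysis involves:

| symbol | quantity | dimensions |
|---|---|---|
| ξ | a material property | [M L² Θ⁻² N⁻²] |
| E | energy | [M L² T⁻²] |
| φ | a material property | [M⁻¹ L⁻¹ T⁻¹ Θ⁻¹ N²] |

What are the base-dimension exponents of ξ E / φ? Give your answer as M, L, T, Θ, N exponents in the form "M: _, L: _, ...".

M: 3, L: 5, T: -1, Θ: -1, N: -4

Collect each base-dimension exponent across the product:
  M: (1) + (1) − (-1) = 3
  L: (2) + (2) − (-1) = 5
  T: (0) + (-2) − (-1) = -1
  Θ: (-2) + (0) − (-1) = -1
  N: (-2) + (0) − (2) = -4
So the dimensions are [M³ L⁵ T⁻¹ Θ⁻¹ N⁻⁴].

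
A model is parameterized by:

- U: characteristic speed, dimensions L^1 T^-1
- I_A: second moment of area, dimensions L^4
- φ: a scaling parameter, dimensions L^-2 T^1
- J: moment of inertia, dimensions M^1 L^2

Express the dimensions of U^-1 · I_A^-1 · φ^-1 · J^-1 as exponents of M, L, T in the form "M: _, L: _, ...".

M: -1, L: -5, T: 0

Collect each base-dimension exponent across the product:
  M: −(0) − (0) − (0) − (1) = -1
  L: −(1) − (4) − (-2) − (2) = -5
  T: −(-1) − (0) − (1) − (0) = 0
So the dimensions are [M⁻¹ L⁻⁵].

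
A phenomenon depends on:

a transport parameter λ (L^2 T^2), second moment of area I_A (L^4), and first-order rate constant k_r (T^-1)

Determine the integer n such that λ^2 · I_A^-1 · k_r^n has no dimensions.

4

Balance the T exponent: (-1)·n from k_r, plus 2·(2) − (0) = 4 from the rest, must sum to zero.
−n + 4 = 0, so n = 4.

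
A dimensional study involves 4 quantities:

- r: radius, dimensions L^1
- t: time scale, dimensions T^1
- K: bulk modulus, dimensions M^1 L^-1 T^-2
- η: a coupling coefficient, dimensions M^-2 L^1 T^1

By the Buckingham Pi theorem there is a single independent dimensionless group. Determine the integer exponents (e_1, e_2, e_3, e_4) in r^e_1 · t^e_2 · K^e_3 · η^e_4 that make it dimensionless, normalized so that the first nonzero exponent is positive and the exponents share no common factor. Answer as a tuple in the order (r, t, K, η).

M: e_1·(0) + e_2·(0) + e_3·(1) + e_4·(-2) = 0
L: e_1·(1) + e_2·(0) + e_3·(-1) + e_4·(1) = 0
T: e_1·(0) + e_2·(1) + e_3·(-2) + e_4·(1) = 0
Solving this homogeneous linear system for the smallest-integer solution (first nonzero entry positive) gives (1, 3, 2, 1).

(1, 3, 2, 1)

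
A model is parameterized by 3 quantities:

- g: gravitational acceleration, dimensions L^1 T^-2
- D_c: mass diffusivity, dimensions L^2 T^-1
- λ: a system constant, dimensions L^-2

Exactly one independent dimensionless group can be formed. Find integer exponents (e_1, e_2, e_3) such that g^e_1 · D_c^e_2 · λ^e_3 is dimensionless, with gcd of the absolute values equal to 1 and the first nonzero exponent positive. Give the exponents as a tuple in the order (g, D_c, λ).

(2, -4, -3)

L: e_1·(1) + e_2·(2) + e_3·(-2) = 0
T: e_1·(-2) + e_2·(-1) + e_3·(0) = 0
Solving this homogeneous linear system for the smallest-integer solution (first nonzero entry positive) gives (2, -4, -3).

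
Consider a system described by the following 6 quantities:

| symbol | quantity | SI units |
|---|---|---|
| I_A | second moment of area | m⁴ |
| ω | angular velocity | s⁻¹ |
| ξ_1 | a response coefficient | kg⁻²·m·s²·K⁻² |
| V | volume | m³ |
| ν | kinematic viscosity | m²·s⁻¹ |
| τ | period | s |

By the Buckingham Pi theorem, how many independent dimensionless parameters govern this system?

There are 6 variables and 4 base dimensions (M, L, T, Θ).
The dimension matrix has rank 3 (less than 4: the dimension vectors are linearly dependent).
Independent dimensionless groups: 6 − 3 = 3.

3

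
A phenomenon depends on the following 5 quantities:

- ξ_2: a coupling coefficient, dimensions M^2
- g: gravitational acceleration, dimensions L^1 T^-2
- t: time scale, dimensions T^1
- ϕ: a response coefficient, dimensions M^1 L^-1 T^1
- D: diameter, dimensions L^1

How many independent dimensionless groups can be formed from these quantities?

There are 5 variables and 3 base dimensions (M, L, T).
The dimension matrix has rank 3.
Independent dimensionless groups: 5 − 3 = 2.

2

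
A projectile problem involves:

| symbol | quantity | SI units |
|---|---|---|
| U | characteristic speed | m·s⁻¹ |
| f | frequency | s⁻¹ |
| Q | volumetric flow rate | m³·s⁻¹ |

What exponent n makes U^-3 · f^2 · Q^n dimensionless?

1

Balance the L exponent: (3)·n from Q, plus −3·(1) + 2·(0) = -3 from the rest, must sum to zero.
3n − 3 = 0, so n = 1.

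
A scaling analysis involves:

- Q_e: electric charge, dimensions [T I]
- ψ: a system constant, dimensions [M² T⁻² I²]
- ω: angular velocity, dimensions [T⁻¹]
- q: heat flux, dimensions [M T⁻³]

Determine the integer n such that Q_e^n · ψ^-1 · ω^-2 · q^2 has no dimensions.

2

Balance the T exponent: (1)·n from Q_e, plus −(-2) − 2·(-1) + 2·(-3) = -2 from the rest, must sum to zero.
n − 2 = 0, so n = 2.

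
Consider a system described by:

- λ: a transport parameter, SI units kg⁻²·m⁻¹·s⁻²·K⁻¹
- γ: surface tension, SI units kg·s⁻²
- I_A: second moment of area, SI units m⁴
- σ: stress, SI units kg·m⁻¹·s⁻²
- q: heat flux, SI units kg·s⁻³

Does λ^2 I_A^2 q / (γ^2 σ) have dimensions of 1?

no

Sum the exponent of each base dimension across the product:
  M: 2·[λ]_M − 2·[γ]_M + 2·[I_A]_M − [σ]_M + [q]_M = 2·(-2) − 2·(1) + 2·(0) − (1) + (1) = -6
  L: 2·[λ]_L − 2·[γ]_L + 2·[I_A]_L − [σ]_L + [q]_L = 2·(-1) − 2·(0) + 2·(4) − (-1) + (0) = 7
  T: 2·[λ]_T − 2·[γ]_T + 2·[I_A]_T − [σ]_T + [q]_T = 2·(-2) − 2·(-2) + 2·(0) − (-2) + (-3) = -1
  Θ: 2·[λ]_Θ − 2·[γ]_Θ + 2·[I_A]_Θ − [σ]_Θ + [q]_Θ = 2·(-1) − 2·(0) + 2·(0) − (0) + (0) = -2
Net dimensions [M⁻⁶ L⁷ T⁻¹ Θ⁻²] ≠ [1] — not dimensionless.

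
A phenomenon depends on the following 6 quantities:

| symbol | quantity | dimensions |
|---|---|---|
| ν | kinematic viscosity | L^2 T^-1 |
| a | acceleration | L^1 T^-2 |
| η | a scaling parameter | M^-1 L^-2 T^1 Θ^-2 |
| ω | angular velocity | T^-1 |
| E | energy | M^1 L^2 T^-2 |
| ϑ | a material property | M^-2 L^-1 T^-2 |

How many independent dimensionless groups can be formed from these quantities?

There are 6 variables and 4 base dimensions (M, L, T, Θ).
The dimension matrix has rank 4.
Independent dimensionless groups: 6 − 4 = 2.

2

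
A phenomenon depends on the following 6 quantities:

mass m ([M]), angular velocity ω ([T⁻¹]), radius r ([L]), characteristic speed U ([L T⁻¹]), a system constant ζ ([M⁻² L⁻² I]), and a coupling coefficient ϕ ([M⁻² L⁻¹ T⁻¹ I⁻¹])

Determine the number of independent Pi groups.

There are 6 variables and 4 base dimensions (M, L, T, I).
The dimension matrix has rank 4.
Independent dimensionless groups: 6 − 4 = 2.

2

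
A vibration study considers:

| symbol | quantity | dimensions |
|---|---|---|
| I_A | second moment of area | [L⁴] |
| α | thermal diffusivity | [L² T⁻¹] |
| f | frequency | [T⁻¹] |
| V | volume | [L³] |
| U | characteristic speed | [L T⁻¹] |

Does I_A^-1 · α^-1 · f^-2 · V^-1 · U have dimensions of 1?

no

Sum the exponent of each base dimension across the product:
  L: −[I_A]_L − [α]_L − 2·[f]_L − [V]_L + [U]_L = −(4) − (2) − 2·(0) − (3) + (1) = -8
  T: −[I_A]_T − [α]_T − 2·[f]_T − [V]_T + [U]_T = −(0) − (-1) − 2·(-1) − (0) + (-1) = 2
Net dimensions [L⁻⁸ T²] ≠ [1] — not dimensionless.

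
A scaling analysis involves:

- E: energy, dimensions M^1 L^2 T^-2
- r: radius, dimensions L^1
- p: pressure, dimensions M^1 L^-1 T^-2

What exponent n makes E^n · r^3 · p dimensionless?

Balance the M exponent: (1)·n from E, plus 3·(0) + (1) = 1 from the rest, must sum to zero.
n + 1 = 0, so n = -1.

-1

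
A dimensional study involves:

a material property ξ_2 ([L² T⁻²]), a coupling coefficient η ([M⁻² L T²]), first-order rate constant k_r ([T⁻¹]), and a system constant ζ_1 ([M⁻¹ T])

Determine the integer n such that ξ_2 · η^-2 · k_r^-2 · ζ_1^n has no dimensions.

4

Balance the M exponent: (-1)·n from ζ_1, plus (0) − 2·(-2) − 2·(0) = 4 from the rest, must sum to zero.
−n + 4 = 0, so n = 4.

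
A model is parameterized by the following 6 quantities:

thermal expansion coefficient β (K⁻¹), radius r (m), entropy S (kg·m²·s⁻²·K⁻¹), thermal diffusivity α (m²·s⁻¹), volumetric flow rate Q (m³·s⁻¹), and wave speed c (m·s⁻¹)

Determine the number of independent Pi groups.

There are 6 variables and 4 base dimensions (M, L, T, Θ).
The dimension matrix has rank 4.
Independent dimensionless groups: 6 − 4 = 2.

2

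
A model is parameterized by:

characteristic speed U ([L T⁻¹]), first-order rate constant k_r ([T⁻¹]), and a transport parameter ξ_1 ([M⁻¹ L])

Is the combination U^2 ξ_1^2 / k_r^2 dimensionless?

Sum the exponent of each base dimension across the product:
  M: 2·[U]_M − 2·[k_r]_M + 2·[ξ_1]_M = 2·(0) − 2·(0) + 2·(-1) = -2
  L: 2·[U]_L − 2·[k_r]_L + 2·[ξ_1]_L = 2·(1) − 2·(0) + 2·(1) = 4
  T: 2·[U]_T − 2·[k_r]_T + 2·[ξ_1]_T = 2·(-1) − 2·(-1) + 2·(0) = 0
Net dimensions [M⁻² L⁴] ≠ [1] — not dimensionless.

no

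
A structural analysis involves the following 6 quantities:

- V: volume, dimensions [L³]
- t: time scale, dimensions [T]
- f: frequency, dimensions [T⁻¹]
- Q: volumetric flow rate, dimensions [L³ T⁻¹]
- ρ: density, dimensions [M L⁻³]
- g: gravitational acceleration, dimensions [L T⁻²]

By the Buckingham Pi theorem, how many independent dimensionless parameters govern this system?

There are 6 variables and 3 base dimensions (M, L, T).
The dimension matrix has rank 3.
Independent dimensionless groups: 6 − 3 = 3.

3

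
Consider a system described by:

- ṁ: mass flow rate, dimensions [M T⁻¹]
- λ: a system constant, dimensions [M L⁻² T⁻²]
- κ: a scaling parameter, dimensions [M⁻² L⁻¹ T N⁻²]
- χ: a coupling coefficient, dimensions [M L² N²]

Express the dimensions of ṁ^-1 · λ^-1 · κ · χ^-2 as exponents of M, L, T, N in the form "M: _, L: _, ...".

Collect each base-dimension exponent across the product:
  M: −(1) − (1) + (-2) − 2·(1) = -6
  L: −(0) − (-2) + (-1) − 2·(2) = -3
  T: −(-1) − (-2) + (1) − 2·(0) = 4
  N: −(0) − (0) + (-2) − 2·(2) = -6
So the dimensions are [M⁻⁶ L⁻³ T⁴ N⁻⁶].

M: -6, L: -3, T: 4, N: -6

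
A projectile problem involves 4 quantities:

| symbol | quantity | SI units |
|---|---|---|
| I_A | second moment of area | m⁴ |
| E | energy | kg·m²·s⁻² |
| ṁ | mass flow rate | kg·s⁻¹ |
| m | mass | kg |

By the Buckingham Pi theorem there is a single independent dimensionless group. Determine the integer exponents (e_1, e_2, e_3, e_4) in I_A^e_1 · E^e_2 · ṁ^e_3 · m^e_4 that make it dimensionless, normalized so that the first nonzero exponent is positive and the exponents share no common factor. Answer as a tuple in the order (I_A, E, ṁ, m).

(1, -2, 4, -2)

M: e_1·(0) + e_2·(1) + e_3·(1) + e_4·(1) = 0
L: e_1·(4) + e_2·(2) + e_3·(0) + e_4·(0) = 0
T: e_1·(0) + e_2·(-2) + e_3·(-1) + e_4·(0) = 0
Solving this homogeneous linear system for the smallest-integer solution (first nonzero entry positive) gives (1, -2, 4, -2).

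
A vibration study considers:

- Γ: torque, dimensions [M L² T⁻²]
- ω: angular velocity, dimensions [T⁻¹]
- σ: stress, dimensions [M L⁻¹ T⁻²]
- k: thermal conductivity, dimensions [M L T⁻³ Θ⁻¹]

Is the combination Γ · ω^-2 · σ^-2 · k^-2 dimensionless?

no

Sum the exponent of each base dimension across the product:
  M: [Γ]_M − 2·[ω]_M − 2·[σ]_M − 2·[k]_M = (1) − 2·(0) − 2·(1) − 2·(1) = -3
  L: [Γ]_L − 2·[ω]_L − 2·[σ]_L − 2·[k]_L = (2) − 2·(0) − 2·(-1) − 2·(1) = 2
  T: [Γ]_T − 2·[ω]_T − 2·[σ]_T − 2·[k]_T = (-2) − 2·(-1) − 2·(-2) − 2·(-3) = 10
  Θ: [Γ]_Θ − 2·[ω]_Θ − 2·[σ]_Θ − 2·[k]_Θ = (0) − 2·(0) − 2·(0) − 2·(-1) = 2
Net dimensions [M⁻³ L² T¹⁰ Θ²] ≠ [1] — not dimensionless.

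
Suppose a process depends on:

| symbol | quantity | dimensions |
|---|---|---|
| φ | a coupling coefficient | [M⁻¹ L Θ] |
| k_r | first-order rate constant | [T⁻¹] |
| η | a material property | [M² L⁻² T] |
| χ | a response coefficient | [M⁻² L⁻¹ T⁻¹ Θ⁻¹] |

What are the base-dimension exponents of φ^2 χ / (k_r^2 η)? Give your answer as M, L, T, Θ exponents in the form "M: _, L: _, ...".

Collect each base-dimension exponent across the product:
  M: 2·(-1) − 2·(0) − (2) + (-2) = -6
  L: 2·(1) − 2·(0) − (-2) + (-1) = 3
  T: 2·(0) − 2·(-1) − (1) + (-1) = 0
  Θ: 2·(1) − 2·(0) − (0) + (-1) = 1
So the dimensions are [M⁻⁶ L³ Θ].

M: -6, L: 3, T: 0, Θ: 1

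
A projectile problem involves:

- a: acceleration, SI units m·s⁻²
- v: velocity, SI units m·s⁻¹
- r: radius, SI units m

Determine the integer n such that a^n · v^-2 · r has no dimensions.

1

Balance the L exponent: (1)·n from a, plus −2·(1) + (1) = -1 from the rest, must sum to zero.
n − 1 = 0, so n = 1.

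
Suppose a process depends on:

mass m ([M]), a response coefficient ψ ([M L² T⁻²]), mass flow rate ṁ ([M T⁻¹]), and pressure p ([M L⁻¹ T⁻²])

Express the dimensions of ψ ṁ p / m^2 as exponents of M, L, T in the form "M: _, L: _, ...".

M: 1, L: 1, T: -5

Collect each base-dimension exponent across the product:
  M: −2·(1) + (1) + (1) + (1) = 1
  L: −2·(0) + (2) + (0) + (-1) = 1
  T: −2·(0) + (-2) + (-1) + (-2) = -5
So the dimensions are [M L T⁻⁵].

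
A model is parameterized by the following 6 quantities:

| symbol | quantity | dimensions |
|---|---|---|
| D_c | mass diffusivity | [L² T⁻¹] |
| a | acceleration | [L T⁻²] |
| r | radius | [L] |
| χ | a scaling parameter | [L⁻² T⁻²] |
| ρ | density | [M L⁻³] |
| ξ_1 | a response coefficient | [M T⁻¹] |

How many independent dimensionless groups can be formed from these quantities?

There are 6 variables and 3 base dimensions (M, L, T).
The dimension matrix has rank 3.
Independent dimensionless groups: 6 − 3 = 3.

3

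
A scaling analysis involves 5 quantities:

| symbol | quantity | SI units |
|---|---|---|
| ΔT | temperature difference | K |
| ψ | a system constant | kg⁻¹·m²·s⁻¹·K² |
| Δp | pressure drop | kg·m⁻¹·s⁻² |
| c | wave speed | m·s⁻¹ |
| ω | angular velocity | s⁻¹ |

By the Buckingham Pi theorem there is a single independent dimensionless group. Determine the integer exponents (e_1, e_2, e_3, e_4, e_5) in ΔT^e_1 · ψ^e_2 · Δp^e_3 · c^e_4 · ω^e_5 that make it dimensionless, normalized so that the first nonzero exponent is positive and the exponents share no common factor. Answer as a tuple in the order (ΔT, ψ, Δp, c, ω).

(2, -1, -1, 1, 2)

M: e_1·(0) + e_2·(-1) + e_3·(1) + e_4·(0) + e_5·(0) = 0
L: e_1·(0) + e_2·(2) + e_3·(-1) + e_4·(1) + e_5·(0) = 0
T: e_1·(0) + e_2·(-1) + e_3·(-2) + e_4·(-1) + e_5·(-1) = 0
Θ: e_1·(1) + e_2·(2) + e_3·(0) + e_4·(0) + e_5·(0) = 0
Solving this homogeneous linear system for the smallest-integer solution (first nonzero entry positive) gives (2, -1, -1, 1, 2).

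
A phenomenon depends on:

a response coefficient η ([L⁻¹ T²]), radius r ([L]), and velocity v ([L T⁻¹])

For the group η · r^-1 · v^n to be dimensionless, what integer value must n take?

2

Balance the L exponent: (1)·n from v, plus (-1) − (1) = -2 from the rest, must sum to zero.
n − 2 = 0, so n = 2.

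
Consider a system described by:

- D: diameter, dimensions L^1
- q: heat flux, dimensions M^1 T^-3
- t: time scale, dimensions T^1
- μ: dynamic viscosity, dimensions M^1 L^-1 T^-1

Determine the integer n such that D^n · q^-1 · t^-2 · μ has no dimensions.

1

Balance the L exponent: (1)·n from D, plus −(0) − 2·(0) + (-1) = -1 from the rest, must sum to zero.
n − 1 = 0, so n = 1.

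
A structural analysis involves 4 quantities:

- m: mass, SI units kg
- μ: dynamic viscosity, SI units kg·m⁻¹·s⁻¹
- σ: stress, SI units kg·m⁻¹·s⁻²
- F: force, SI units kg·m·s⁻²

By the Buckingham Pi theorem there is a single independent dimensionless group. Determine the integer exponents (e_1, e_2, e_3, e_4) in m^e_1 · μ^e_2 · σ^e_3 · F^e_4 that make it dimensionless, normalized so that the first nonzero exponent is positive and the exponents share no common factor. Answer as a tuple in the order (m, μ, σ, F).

(2, -4, 3, -1)

M: e_1·(1) + e_2·(1) + e_3·(1) + e_4·(1) = 0
L: e_1·(0) + e_2·(-1) + e_3·(-1) + e_4·(1) = 0
T: e_1·(0) + e_2·(-1) + e_3·(-2) + e_4·(-2) = 0
Solving this homogeneous linear system for the smallest-integer solution (first nonzero entry positive) gives (2, -4, 3, -1).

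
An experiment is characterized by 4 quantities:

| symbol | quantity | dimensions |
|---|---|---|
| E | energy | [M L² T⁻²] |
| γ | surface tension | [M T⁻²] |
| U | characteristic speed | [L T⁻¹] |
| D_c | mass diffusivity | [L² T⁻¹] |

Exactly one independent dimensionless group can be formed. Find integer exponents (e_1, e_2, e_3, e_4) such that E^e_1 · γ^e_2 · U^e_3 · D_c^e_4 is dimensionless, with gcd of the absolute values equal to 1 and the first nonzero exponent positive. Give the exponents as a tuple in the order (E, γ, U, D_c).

M: e_1·(1) + e_2·(1) + e_3·(0) + e_4·(0) = 0
L: e_1·(2) + e_2·(0) + e_3·(1) + e_4·(2) = 0
T: e_1·(-2) + e_2·(-2) + e_3·(-1) + e_4·(-1) = 0
Solving this homogeneous linear system for the smallest-integer solution (first nonzero entry positive) gives (1, -1, 2, -2).

(1, -1, 2, -2)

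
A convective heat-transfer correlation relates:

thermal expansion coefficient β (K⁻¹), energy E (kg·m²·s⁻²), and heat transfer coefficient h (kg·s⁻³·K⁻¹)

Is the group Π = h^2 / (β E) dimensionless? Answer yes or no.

Sum the exponent of each base dimension across the product:
  M: −[β]_M − [E]_M + 2·[h]_M = −(0) − (1) + 2·(1) = 1
  L: −[β]_L − [E]_L + 2·[h]_L = −(0) − (2) + 2·(0) = -2
  T: −[β]_T − [E]_T + 2·[h]_T = −(0) − (-2) + 2·(-3) = -4
  Θ: −[β]_Θ − [E]_Θ + 2·[h]_Θ = −(-1) − (0) + 2·(-1) = -1
Net dimensions [M L⁻² T⁻⁴ Θ⁻¹] ≠ [1] — not dimensionless.

no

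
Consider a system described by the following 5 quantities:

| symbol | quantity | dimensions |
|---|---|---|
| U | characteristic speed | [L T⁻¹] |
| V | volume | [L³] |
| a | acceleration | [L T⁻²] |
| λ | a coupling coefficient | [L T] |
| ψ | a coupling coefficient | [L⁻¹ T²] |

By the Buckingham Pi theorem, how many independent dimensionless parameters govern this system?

3

There are 5 variables and 2 base dimensions (L, T).
The dimension matrix has rank 2.
Independent dimensionless groups: 5 − 2 = 3.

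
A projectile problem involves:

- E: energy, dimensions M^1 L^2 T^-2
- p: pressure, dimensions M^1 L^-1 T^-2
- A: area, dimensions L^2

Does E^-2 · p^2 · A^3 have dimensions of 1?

Sum the exponent of each base dimension across the product:
  M: −2·[E]_M + 2·[p]_M + 3·[A]_M = −2·(1) + 2·(1) + 3·(0) = 0
  L: −2·[E]_L + 2·[p]_L + 3·[A]_L = −2·(2) + 2·(-1) + 3·(2) = 0
  T: −2·[E]_T + 2·[p]_T + 3·[A]_T = −2·(-2) + 2·(-2) + 3·(0) = 0
  Θ: −2·[E]_Θ + 2·[p]_Θ + 3·[A]_Θ = −2·(0) + 2·(0) + 3·(0) = 0
All base exponents vanish — dimensionless.

yes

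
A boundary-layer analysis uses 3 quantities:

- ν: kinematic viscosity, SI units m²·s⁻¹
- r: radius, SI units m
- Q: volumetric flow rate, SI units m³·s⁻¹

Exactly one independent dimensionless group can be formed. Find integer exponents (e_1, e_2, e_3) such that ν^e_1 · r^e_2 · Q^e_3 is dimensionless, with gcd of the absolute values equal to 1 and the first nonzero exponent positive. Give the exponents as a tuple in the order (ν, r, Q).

(1, 1, -1)

L: e_1·(2) + e_2·(1) + e_3·(3) = 0
T: e_1·(-1) + e_2·(0) + e_3·(-1) = 0
Solving this homogeneous linear system for the smallest-integer solution (first nonzero entry positive) gives (1, 1, -1).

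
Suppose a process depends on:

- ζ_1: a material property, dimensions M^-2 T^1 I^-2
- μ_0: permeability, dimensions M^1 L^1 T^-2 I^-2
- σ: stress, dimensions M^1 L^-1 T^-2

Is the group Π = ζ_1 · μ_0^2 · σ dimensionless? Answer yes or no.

Sum the exponent of each base dimension across the product:
  M: [ζ_1]_M + 2·[μ_0]_M + [σ]_M = (-2) + 2·(1) + (1) = 1
  L: [ζ_1]_L + 2·[μ_0]_L + [σ]_L = (0) + 2·(1) + (-1) = 1
  T: [ζ_1]_T + 2·[μ_0]_T + [σ]_T = (1) + 2·(-2) + (-2) = -5
  I: [ζ_1]_I + 2·[μ_0]_I + [σ]_I = (-2) + 2·(-2) + (0) = -6
Net dimensions [M L T⁻⁵ I⁻⁶] ≠ [1] — not dimensionless.

no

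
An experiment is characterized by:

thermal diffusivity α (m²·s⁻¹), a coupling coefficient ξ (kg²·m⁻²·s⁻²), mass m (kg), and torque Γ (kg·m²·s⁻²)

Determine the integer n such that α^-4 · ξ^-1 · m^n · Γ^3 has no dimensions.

Balance the M exponent: (1)·n from m, plus −4·(0) − (2) + 3·(1) = 1 from the rest, must sum to zero.
n + 1 = 0, so n = -1.

-1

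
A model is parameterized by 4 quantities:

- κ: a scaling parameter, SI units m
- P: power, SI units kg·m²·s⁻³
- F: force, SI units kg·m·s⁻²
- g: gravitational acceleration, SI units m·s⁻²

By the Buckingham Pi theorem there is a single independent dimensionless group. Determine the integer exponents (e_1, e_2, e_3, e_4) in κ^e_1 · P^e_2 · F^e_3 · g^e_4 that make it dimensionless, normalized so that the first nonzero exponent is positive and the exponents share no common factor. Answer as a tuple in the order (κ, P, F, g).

M: e_1·(0) + e_2·(1) + e_3·(1) + e_4·(0) = 0
L: e_1·(1) + e_2·(2) + e_3·(1) + e_4·(1) = 0
T: e_1·(0) + e_2·(-3) + e_3·(-2) + e_4·(-2) = 0
Solving this homogeneous linear system for the smallest-integer solution (first nonzero entry positive) gives (1, -2, 2, 1).

(1, -2, 2, 1)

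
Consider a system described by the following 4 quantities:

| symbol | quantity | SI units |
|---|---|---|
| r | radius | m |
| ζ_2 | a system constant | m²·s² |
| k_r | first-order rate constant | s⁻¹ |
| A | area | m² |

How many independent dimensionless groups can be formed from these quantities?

There are 4 variables and 2 base dimensions (L, T).
The dimension matrix has rank 2.
Independent dimensionless groups: 4 − 2 = 2.

2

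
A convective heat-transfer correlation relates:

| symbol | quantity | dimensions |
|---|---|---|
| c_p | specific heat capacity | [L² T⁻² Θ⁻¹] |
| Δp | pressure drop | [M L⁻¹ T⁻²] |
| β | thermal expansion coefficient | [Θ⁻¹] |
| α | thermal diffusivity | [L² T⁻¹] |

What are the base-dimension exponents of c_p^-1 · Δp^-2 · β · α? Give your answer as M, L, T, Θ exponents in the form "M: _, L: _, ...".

Collect each base-dimension exponent across the product:
  M: −(0) − 2·(1) + (0) + (0) = -2
  L: −(2) − 2·(-1) + (0) + (2) = 2
  T: −(-2) − 2·(-2) + (0) + (-1) = 5
  Θ: −(-1) − 2·(0) + (-1) + (0) = 0
So the dimensions are [M⁻² L² T⁵].

M: -2, L: 2, T: 5, Θ: 0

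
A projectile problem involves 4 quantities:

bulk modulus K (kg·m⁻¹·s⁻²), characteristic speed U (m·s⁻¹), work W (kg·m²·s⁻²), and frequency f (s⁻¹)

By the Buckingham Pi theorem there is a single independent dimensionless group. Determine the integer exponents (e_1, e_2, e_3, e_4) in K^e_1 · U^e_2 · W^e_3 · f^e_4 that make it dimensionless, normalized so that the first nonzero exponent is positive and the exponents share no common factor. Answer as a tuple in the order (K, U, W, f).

(1, 3, -1, -3)

M: e_1·(1) + e_2·(0) + e_3·(1) + e_4·(0) = 0
L: e_1·(-1) + e_2·(1) + e_3·(2) + e_4·(0) = 0
T: e_1·(-2) + e_2·(-1) + e_3·(-2) + e_4·(-1) = 0
Solving this homogeneous linear system for the smallest-integer solution (first nonzero entry positive) gives (1, 3, -1, -3).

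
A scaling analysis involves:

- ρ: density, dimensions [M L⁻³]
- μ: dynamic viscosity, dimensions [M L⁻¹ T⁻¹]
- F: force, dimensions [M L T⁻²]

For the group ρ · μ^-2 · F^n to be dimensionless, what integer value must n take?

Balance the M exponent: (1)·n from F, plus (1) − 2·(1) = -1 from the rest, must sum to zero.
n − 1 = 0, so n = 1.

1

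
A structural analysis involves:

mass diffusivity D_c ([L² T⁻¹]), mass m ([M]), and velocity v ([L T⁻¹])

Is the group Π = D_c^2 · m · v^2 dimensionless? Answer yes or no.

Sum the exponent of each base dimension across the product:
  M: 2·[D_c]_M + [m]_M + 2·[v]_M = 2·(0) + (1) + 2·(0) = 1
  L: 2·[D_c]_L + [m]_L + 2·[v]_L = 2·(2) + (0) + 2·(1) = 6
  T: 2·[D_c]_T + [m]_T + 2·[v]_T = 2·(-1) + (0) + 2·(-1) = -4
Net dimensions [M L⁶ T⁻⁴] ≠ [1] — not dimensionless.

no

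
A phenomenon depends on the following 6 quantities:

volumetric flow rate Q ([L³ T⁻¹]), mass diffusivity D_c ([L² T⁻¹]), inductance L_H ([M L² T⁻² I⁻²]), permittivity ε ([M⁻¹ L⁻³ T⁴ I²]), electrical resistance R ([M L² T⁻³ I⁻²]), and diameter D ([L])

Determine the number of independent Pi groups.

3

There are 6 variables and 4 base dimensions (M, L, T, I).
The dimension matrix has rank 3 (less than 4: the dimension vectors are linearly dependent).
Independent dimensionless groups: 6 − 3 = 3.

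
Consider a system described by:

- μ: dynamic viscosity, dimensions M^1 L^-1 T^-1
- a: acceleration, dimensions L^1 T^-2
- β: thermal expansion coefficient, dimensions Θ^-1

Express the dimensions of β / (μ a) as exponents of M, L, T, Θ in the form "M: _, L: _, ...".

M: -1, L: 0, T: 3, Θ: -1

Collect each base-dimension exponent across the product:
  M: −(1) − (0) + (0) = -1
  L: −(-1) − (1) + (0) = 0
  T: −(-1) − (-2) + (0) = 3
  Θ: −(0) − (0) + (-1) = -1
So the dimensions are [M⁻¹ T³ Θ⁻¹].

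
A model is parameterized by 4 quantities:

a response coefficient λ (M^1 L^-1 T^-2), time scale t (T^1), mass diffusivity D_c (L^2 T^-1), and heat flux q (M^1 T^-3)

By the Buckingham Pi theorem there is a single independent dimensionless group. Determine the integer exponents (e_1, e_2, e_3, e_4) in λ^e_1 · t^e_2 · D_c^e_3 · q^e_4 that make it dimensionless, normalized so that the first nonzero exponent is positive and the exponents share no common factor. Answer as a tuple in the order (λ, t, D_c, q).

M: e_1·(1) + e_2·(0) + e_3·(0) + e_4·(1) = 0
L: e_1·(-1) + e_2·(0) + e_3·(2) + e_4·(0) = 0
T: e_1·(-2) + e_2·(1) + e_3·(-1) + e_4·(-3) = 0
Solving this homogeneous linear system for the smallest-integer solution (first nonzero entry positive) gives (2, -1, 1, -2).

(2, -1, 1, -2)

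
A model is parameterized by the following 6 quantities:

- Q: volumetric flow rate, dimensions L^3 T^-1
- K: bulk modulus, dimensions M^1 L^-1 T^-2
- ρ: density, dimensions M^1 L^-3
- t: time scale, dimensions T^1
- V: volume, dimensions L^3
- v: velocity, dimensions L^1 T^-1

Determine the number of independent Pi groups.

There are 6 variables and 3 base dimensions (M, L, T).
The dimension matrix has rank 3.
Independent dimensionless groups: 6 − 3 = 3.

3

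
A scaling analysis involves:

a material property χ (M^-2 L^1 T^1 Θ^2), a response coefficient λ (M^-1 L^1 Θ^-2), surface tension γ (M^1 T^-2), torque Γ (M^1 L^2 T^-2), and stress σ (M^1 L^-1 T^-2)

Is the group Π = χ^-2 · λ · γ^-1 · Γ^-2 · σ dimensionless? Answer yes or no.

Sum the exponent of each base dimension across the product:
  M: −2·[χ]_M + [λ]_M − [γ]_M − 2·[Γ]_M + [σ]_M = −2·(-2) + (-1) − (1) − 2·(1) + (1) = 1
  L: −2·[χ]_L + [λ]_L − [γ]_L − 2·[Γ]_L + [σ]_L = −2·(1) + (1) − (0) − 2·(2) + (-1) = -6
  T: −2·[χ]_T + [λ]_T − [γ]_T − 2·[Γ]_T + [σ]_T = −2·(1) + (0) − (-2) − 2·(-2) + (-2) = 2
  Θ: −2·[χ]_Θ + [λ]_Θ − [γ]_Θ − 2·[Γ]_Θ + [σ]_Θ = −2·(2) + (-2) − (0) − 2·(0) + (0) = -6
Net dimensions [M L⁻⁶ T² Θ⁻⁶] ≠ [1] — not dimensionless.

no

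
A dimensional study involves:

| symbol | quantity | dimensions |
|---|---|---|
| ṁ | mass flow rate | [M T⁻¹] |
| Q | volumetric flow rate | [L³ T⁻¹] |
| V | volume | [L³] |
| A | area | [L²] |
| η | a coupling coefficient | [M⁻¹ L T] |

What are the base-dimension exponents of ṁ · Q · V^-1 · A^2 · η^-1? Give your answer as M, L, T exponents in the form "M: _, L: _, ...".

M: 2, L: 3, T: -3

Collect each base-dimension exponent across the product:
  M: (1) + (0) − (0) + 2·(0) − (-1) = 2
  L: (0) + (3) − (3) + 2·(2) − (1) = 3
  T: (-1) + (-1) − (0) + 2·(0) − (1) = -3
So the dimensions are [M² L³ T⁻³].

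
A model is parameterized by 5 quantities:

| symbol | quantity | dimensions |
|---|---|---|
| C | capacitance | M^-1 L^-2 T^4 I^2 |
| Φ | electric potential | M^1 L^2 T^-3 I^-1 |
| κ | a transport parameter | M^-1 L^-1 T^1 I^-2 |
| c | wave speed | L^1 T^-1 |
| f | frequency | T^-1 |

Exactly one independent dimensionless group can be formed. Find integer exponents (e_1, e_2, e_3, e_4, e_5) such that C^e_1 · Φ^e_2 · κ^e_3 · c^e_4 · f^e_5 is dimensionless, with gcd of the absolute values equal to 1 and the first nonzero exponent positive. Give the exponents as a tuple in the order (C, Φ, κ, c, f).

(3, 4, 1, -1, 2)

M: e_1·(-1) + e_2·(1) + e_3·(-1) + e_4·(0) + e_5·(0) = 0
L: e_1·(-2) + e_2·(2) + e_3·(-1) + e_4·(1) + e_5·(0) = 0
T: e_1·(4) + e_2·(-3) + e_3·(1) + e_4·(-1) + e_5·(-1) = 0
I: e_1·(2) + e_2·(-1) + e_3·(-2) + e_4·(0) + e_5·(0) = 0
Solving this homogeneous linear system for the smallest-integer solution (first nonzero entry positive) gives (3, 4, 1, -1, 2).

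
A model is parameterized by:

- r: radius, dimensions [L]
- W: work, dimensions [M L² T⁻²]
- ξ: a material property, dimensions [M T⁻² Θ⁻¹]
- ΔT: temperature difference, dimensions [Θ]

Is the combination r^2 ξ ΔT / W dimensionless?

Sum the exponent of each base dimension across the product:
  M: 2·[r]_M − [W]_M + [ξ]_M + [ΔT]_M = 2·(0) − (1) + (1) + (0) = 0
  L: 2·[r]_L − [W]_L + [ξ]_L + [ΔT]_L = 2·(1) − (2) + (0) + (0) = 0
  T: 2·[r]_T − [W]_T + [ξ]_T + [ΔT]_T = 2·(0) − (-2) + (-2) + (0) = 0
  Θ: 2·[r]_Θ − [W]_Θ + [ξ]_Θ + [ΔT]_Θ = 2·(0) − (0) + (-1) + (1) = 0
All base exponents vanish — dimensionless.

yes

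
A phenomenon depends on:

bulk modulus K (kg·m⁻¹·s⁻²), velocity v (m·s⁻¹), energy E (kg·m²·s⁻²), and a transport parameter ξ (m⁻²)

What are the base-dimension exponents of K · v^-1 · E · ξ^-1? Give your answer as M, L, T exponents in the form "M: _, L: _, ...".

Collect each base-dimension exponent across the product:
  M: (1) − (0) + (1) − (0) = 2
  L: (-1) − (1) + (2) − (-2) = 2
  T: (-2) − (-1) + (-2) − (0) = -3
So the dimensions are [M² L² T⁻³].

M: 2, L: 2, T: -3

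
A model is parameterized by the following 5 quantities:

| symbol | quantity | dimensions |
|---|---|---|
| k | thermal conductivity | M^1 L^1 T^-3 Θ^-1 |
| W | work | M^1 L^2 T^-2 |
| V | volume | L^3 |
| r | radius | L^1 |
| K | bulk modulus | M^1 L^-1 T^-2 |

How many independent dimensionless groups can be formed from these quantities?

2

There are 5 variables and 4 base dimensions (M, L, T, Θ).
The dimension matrix has rank 3 (less than 4: the dimension vectors are linearly dependent).
Independent dimensionless groups: 5 − 3 = 2.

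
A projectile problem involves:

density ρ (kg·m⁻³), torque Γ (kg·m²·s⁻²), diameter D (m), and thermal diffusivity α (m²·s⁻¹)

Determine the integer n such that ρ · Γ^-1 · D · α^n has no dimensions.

2

Balance the L exponent: (2)·n from α, plus (-3) − (2) + (1) = -4 from the rest, must sum to zero.
2n − 4 = 0, so n = 2.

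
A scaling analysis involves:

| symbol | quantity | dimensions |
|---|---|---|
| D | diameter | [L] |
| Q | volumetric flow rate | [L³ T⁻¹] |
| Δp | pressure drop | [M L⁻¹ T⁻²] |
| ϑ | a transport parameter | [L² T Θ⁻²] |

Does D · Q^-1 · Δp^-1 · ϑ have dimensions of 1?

no

Sum the exponent of each base dimension across the product:
  M: [D]_M − [Q]_M − [Δp]_M + [ϑ]_M = (0) − (0) − (1) + (0) = -1
  L: [D]_L − [Q]_L − [Δp]_L + [ϑ]_L = (1) − (3) − (-1) + (2) = 1
  T: [D]_T − [Q]_T − [Δp]_T + [ϑ]_T = (0) − (-1) − (-2) + (1) = 4
  Θ: [D]_Θ − [Q]_Θ − [Δp]_Θ + [ϑ]_Θ = (0) − (0) − (0) + (-2) = -2
Net dimensions [M⁻¹ L T⁴ Θ⁻²] ≠ [1] — not dimensionless.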